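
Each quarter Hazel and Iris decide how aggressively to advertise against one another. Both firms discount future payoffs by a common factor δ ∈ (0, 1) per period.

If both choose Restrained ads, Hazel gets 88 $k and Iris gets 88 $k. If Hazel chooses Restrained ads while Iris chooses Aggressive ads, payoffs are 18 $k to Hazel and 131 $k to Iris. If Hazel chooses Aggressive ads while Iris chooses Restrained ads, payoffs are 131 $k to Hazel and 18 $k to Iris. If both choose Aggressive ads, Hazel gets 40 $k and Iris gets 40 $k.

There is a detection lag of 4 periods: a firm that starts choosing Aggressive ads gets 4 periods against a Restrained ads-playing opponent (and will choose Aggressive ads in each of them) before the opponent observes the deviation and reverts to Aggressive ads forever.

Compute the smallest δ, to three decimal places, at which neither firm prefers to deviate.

0.829

The best deviation is to choose Aggressive ads for all 4 undetected periods, earning 131 each, then 40 forever once detected.
Deviation value: 131(1−δ^4)/(1−δ) + 40δ^4/(1−δ); cooperation value: 88/(1−δ).
IC: 88 ≥ 131(1−δ^4) + 40δ^4 = 131 − 91δ^4.
So δ^4 ≥ 43/91, giving δ ≥ (43/91)^(1/4) ≈ 0.829.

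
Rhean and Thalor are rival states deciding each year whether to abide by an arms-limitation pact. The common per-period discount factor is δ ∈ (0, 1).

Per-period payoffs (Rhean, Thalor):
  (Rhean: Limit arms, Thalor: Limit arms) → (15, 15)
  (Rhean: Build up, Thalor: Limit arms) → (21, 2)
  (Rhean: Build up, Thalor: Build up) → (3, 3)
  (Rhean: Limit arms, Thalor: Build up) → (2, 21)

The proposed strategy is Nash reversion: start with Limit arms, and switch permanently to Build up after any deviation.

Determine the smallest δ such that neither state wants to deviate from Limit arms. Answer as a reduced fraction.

1/3

Under grim trigger the critical discount factor is (T−C)/(T−P) with T = 21, C = 15, P = 3.
δ* = (21−15)/(21−3) = 6/18 = 1/3.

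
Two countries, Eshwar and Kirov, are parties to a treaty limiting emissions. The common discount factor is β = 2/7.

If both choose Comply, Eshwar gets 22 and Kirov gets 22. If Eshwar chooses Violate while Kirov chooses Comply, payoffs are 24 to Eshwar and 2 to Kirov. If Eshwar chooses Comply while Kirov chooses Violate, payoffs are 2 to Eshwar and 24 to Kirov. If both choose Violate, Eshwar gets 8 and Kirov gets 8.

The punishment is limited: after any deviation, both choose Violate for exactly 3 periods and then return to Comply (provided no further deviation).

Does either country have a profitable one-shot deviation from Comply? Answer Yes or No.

A one-shot deviation gives 24 now, then 8 for 3 periods, then back to 22.
Gain from deviating: (24−22) today; loss: (22−8) in each of the next 3 periods.
No-deviation condition: (22−8)(β+…+β^3) ≥ 24−22, i.e. β+…+β^3 ≥ 1/7.
At β = 2/7: β+…+β^3 = 0.3907 ≥ 0.1429.
So cooperation is sustainable.

No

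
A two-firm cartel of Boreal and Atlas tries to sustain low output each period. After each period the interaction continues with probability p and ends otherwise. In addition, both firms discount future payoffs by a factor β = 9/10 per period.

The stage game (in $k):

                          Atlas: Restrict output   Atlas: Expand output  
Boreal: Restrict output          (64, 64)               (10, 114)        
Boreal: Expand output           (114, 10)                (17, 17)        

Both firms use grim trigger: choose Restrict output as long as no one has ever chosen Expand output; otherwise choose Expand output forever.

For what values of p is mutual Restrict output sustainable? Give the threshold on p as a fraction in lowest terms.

With continuation probability p and discount β, the effective per-period discount factor is βp.
Grim-trigger IC: βp ≥ (114−64)/(114−17) = 50/97.
So p ≥ (50/97)/(9/10) = 500/873.

500/873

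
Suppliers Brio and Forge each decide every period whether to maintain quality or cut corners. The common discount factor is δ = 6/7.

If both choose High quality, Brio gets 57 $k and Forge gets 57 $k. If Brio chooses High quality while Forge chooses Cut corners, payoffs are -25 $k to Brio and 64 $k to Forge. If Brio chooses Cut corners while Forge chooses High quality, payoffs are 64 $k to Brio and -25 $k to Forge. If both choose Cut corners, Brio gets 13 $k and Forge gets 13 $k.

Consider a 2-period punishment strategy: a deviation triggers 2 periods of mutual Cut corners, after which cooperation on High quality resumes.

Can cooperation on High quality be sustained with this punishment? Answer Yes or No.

Yes

Comparing payoff streams over the 3 periods until play realigns: cooperate → 57(1+δ+…+δ^2); deviate → 64 + 13(δ+…+δ^2).
Cooperation is sustained iff (57−13)(δ+…+δ^2) ≥ 64−57.
δ+…+δ^2 = 6/7·(1−(6/7)^2)/(1−6/7) = 1.5918, and (64−57)/(57−13) = 0.1591.
1.5918 ≥ 0.1591, so cooperation is sustainable.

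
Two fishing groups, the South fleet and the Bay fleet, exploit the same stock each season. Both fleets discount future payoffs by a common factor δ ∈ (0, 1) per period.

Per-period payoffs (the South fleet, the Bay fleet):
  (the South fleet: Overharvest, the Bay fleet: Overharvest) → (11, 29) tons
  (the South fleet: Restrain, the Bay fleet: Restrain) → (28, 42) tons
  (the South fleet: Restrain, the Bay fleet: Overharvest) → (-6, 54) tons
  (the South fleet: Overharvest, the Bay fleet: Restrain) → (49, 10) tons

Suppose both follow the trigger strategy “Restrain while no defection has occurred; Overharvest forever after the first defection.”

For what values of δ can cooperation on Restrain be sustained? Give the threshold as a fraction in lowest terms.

For the South fleet: deviation gain 49−28 = 21, per-period punishment loss 28−11 = 17. IC gives δ ≥ 21/38.
For the Bay fleet: gain 12, loss 13 per period, so δ ≥ 12/25.
The tighter constraint is the South fleet's, so cooperation needs δ ≥ 21/38.

21/38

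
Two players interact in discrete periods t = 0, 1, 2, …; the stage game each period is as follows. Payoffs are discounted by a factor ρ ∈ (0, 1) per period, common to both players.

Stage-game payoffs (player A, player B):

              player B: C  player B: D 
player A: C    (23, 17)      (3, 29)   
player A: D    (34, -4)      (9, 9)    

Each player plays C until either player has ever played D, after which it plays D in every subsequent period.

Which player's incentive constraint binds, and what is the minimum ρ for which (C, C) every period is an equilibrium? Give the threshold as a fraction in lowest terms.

player A's threshold: (34−23)/(34−9) = 11/25.
player B's threshold: (29−17)/(29−9) = 3/5.
11/25 < 3/5, so player B binds and ρ* = 3/5.

player B; ρ ≥ 3/5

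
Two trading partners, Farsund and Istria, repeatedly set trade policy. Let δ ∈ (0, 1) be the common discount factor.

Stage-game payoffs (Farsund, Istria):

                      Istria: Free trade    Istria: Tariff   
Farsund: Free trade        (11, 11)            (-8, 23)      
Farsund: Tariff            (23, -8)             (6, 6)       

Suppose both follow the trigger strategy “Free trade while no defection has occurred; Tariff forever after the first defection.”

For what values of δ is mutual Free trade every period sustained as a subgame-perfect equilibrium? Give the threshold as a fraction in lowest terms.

12/17

One-period gain from deviating is 23 − 11 = 12. The loss is 11 − 6 = 5 in every subsequent period, with present value 5·δ/(1−δ).
Deviation is unprofitable when 5·δ/(1−δ) ≥ 12, i.e. δ/(1−δ) ≥ 12/5.
Equivalently δ ≥ 12/(12+5) = 12/17.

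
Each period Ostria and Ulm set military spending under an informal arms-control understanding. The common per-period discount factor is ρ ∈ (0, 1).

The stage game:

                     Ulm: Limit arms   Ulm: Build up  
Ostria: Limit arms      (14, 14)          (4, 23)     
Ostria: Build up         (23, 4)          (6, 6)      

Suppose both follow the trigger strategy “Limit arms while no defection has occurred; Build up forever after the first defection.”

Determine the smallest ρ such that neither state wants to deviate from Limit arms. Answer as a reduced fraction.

9/17

14/(1−ρ) ≥ 23 + 6ρ/(1−ρ)
14 ≥ 23 − 17ρ
ρ ≥ 9/17.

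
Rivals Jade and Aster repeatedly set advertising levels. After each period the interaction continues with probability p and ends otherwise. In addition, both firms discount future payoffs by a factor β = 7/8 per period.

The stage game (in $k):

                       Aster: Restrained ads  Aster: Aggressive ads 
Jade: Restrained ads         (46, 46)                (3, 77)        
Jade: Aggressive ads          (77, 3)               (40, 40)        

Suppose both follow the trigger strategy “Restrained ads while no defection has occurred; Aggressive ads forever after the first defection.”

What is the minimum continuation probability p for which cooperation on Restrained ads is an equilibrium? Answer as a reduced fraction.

Expected continuation weight on next period's payoff is β·p = 7/8·p, which plays the role of the discount factor.
Cooperation requires 7/8·p ≥ (77−46)/(77−40) = 31/37, hence p ≥ 248/259.

248/259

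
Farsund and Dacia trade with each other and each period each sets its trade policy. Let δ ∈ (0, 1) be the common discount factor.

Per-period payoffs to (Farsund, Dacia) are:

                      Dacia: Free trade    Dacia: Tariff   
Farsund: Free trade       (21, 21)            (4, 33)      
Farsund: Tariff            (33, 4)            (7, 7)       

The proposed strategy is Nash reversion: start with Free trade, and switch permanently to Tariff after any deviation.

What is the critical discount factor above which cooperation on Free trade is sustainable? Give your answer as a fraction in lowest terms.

6/13

One-period gain from deviating is 33 − 21 = 12. The loss is 21 − 7 = 14 in every subsequent period, with present value 14·δ/(1−δ).
Deviation is unprofitable when 14·δ/(1−δ) ≥ 12, i.e. δ/(1−δ) ≥ 6/7.
Equivalently δ ≥ 12/(12+14) = 6/13.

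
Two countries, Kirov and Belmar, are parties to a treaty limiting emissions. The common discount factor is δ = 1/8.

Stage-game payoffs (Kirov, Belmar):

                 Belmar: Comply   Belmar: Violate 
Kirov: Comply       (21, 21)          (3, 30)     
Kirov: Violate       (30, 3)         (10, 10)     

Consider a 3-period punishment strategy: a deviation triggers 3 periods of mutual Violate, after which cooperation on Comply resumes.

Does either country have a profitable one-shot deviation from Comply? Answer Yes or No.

IC: δ+…+δ^3 ≥ (30−21)/(21−10) = 9/11.
At δ = 1/8: partial sum = 0.1426 < 0.8182. Cooperation not sustainable.

Yes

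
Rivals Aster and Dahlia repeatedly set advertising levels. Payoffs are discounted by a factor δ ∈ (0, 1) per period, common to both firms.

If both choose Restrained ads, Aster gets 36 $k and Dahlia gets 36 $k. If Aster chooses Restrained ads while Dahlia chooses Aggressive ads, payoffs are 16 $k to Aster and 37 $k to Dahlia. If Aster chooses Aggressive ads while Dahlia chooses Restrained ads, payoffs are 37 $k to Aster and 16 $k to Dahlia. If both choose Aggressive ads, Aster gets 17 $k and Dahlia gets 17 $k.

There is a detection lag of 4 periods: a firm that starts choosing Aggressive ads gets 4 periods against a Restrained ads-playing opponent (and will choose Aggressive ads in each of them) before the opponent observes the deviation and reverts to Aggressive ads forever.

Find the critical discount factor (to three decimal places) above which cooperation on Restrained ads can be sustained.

The best deviation is to choose Aggressive ads for all 4 undetected periods, earning 37 each, then 17 forever once detected.
Deviation value: 37(1−δ^4)/(1−δ) + 17δ^4/(1−δ); cooperation value: 36/(1−δ).
IC: 36 ≥ 37(1−δ^4) + 17δ^4 = 37 − 20δ^4.
So δ^4 ≥ 1/20, giving δ ≥ (1/20)^(1/4) ≈ 0.473.

0.473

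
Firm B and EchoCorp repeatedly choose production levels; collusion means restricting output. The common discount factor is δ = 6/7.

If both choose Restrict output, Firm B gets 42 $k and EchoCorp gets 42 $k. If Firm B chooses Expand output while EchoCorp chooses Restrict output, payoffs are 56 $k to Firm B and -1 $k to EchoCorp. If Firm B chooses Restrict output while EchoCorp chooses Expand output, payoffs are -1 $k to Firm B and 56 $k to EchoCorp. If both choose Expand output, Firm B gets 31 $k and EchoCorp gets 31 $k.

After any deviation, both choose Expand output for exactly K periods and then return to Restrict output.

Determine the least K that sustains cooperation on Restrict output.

2

No profitable deviation requires (42−31)(δ+…+δ^K) ≥ 56−42, i.e. δ+…+δ^K ≥ 14/11 ≈ 1.2727.
With δ = 6/7, the partial sums are K=1: 0.8571, K=2: 1.5918.
K = 2 is the first length at which the sum reaches 1.2727.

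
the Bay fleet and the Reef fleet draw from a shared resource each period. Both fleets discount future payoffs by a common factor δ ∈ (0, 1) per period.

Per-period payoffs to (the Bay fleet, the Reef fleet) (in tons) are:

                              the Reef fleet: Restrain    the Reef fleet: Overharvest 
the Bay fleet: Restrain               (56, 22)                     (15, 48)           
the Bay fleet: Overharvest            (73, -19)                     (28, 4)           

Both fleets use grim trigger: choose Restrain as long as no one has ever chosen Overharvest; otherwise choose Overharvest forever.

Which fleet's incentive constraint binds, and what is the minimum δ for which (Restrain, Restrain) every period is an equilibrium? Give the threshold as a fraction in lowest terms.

the Bay fleet's threshold: (73−56)/(73−28) = 17/45.
the Reef fleet's threshold: (48−22)/(48−4) = 13/22.
17/45 < 13/22, so the Reef fleet binds and δ* = 13/22.

the Reef fleet; δ ≥ 13/22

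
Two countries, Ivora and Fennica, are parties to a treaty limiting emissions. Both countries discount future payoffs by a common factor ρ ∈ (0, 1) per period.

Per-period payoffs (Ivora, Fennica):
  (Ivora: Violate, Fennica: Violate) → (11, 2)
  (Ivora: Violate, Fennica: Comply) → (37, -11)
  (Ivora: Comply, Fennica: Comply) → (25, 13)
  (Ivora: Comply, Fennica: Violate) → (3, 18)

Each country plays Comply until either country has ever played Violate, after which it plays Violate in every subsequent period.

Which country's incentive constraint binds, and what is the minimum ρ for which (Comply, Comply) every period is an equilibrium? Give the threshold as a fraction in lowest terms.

Ivora's threshold: (37−25)/(37−11) = 6/13.
Fennica's threshold: (18−13)/(18−2) = 5/16.
6/13 > 5/16, so Ivora binds and ρ* = 6/13.

Ivora; ρ ≥ 6/13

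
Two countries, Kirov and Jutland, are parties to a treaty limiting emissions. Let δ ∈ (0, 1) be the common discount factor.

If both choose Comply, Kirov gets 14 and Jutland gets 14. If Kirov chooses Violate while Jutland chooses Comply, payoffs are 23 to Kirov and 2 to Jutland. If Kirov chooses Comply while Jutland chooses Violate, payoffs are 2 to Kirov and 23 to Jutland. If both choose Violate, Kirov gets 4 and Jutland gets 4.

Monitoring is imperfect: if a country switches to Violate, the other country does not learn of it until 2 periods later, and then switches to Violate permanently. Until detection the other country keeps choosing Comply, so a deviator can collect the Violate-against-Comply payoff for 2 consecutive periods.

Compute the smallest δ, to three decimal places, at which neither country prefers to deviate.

0.688

The best deviation is to choose Violate for all 2 undetected periods, earning 23 each, then 4 forever once detected.
Deviation value: 23(1−δ^2)/(1−δ) + 4δ^2/(1−δ); cooperation value: 14/(1−δ).
IC: 14 ≥ 23(1−δ^2) + 4δ^2 = 23 − 19δ^2.
So δ^2 ≥ 9/19, giving δ ≥ (9/19)^(1/2) ≈ 0.688.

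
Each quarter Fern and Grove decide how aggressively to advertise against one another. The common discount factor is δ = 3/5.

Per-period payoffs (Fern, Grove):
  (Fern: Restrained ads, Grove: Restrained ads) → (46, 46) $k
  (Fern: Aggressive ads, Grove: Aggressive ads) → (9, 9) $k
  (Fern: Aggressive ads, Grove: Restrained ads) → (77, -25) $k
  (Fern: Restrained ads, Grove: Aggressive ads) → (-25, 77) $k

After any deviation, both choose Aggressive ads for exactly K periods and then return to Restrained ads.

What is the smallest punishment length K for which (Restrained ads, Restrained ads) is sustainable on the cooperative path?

2

IC: δ(1−δ^K)/(1−δ) ≥ (77−46)/(46−9) = 31/37.
With δ = 3/5: need 1 − δ^K ≥ 31/37·(1−3/5)/(3/5), i.e. δ^K ≤ 0.4414.
Since (3/5)^1 = 0.6000 and (3/5)^2 = 0.3600, the smallest such K is 2.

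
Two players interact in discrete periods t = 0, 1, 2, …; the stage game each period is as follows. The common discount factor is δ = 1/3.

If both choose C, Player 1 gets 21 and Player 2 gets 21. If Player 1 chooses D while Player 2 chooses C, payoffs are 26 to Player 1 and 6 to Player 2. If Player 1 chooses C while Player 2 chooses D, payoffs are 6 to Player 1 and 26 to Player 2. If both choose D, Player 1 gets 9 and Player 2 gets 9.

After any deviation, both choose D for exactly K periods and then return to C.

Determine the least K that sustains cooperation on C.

2

IC: δ(1−δ^K)/(1−δ) ≥ (26−21)/(21−9) = 5/12.
With δ = 1/3: need 1 − δ^K ≥ 5/12·(1−1/3)/(1/3), i.e. δ^K ≤ 0.1667.
Since (1/3)^1 = 0.3333 and (1/3)^2 = 0.1111, the smallest such K is 2.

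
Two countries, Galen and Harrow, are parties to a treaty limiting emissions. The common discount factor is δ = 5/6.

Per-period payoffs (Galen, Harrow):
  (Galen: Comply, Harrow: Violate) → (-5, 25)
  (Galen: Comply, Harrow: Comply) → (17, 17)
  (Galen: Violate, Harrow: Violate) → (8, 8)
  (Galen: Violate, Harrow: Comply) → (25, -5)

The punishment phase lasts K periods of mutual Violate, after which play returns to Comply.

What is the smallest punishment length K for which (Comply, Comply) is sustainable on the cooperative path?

2

IC: δ(1−δ^K)/(1−δ) ≥ (25−17)/(17−8) = 8/9.
With δ = 5/6: need 1 − δ^K ≥ 8/9·(1−5/6)/(5/6), i.e. δ^K ≤ 0.8222.
Since (5/6)^1 = 0.8333 and (5/6)^2 = 0.6944, the smallest such K is 2.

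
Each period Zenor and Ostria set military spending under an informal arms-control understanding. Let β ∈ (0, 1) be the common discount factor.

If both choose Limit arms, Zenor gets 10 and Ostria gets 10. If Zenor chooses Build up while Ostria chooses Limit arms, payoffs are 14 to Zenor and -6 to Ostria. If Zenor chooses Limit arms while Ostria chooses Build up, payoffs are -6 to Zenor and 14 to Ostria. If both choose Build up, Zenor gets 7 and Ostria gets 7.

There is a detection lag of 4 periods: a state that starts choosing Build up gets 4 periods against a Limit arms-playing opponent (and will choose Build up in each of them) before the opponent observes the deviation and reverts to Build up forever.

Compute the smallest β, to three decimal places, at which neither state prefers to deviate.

0.869

A deviator earns 14 for 4 periods, then 7 forever; cooperating earns 10 forever. Multiplying the IC by (1−β):
10 ≥ 14(1−β^4) + 7β^4, so 7·β^4 ≥ 4 and β^4 ≥ 4/7.
β ≥ (4/7)^(1/4) ≈ 0.869.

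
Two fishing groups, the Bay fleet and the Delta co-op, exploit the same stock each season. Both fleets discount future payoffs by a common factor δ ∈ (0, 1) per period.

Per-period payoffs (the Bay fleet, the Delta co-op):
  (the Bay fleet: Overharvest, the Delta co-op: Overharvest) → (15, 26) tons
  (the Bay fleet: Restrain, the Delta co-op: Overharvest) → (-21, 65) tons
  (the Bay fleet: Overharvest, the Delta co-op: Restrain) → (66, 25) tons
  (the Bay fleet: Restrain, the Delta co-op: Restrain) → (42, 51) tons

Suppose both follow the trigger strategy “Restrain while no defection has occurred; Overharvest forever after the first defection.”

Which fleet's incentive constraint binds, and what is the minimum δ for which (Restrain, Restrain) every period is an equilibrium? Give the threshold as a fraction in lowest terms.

the Bay fleet; δ ≥ 8/17

the Bay fleet's threshold: (66−42)/(66−15) = 8/17.
the Delta co-op's threshold: (65−51)/(65−26) = 14/39.
8/17 > 14/39, so the Bay fleet binds and δ* = 8/17.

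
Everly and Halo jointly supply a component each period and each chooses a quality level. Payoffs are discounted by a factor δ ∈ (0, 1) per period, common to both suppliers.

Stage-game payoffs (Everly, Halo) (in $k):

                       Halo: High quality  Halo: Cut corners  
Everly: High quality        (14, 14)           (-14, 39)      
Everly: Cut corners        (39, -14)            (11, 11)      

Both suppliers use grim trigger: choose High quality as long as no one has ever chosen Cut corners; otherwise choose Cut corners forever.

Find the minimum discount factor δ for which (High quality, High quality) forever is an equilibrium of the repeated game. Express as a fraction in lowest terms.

25/28

Cooperation forever yields 14 each period: 14/(1−δ).
Deviating yields 39 once, then 11 forever: 39 + 11δ/(1−δ).
No profitable deviation requires 14/(1−δ) ≥ 39 + 11δ/(1−δ).
Multiplying by (1−δ): 14 ≥ 39(1−δ) + 11δ = 39 − 28δ.
So 28δ ≥ 25, i.e. δ ≥ 25/28.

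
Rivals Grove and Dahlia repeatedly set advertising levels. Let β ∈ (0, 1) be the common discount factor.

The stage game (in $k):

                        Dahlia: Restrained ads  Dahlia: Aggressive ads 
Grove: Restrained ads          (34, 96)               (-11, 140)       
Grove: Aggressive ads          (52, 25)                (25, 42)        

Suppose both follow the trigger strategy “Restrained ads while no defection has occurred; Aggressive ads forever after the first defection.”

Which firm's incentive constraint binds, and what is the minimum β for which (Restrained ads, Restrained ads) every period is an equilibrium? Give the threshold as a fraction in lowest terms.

For Grove: deviation gain 52−34 = 18, per-period punishment loss 34−25 = 9. IC gives β ≥ 18/27 = 2/3.
For Dahlia: gain 44, loss 54 per period, so β ≥ 44/98 = 22/49.
The tighter constraint is Grove's, so cooperation needs β ≥ 2/3.

Grove; β ≥ 2/3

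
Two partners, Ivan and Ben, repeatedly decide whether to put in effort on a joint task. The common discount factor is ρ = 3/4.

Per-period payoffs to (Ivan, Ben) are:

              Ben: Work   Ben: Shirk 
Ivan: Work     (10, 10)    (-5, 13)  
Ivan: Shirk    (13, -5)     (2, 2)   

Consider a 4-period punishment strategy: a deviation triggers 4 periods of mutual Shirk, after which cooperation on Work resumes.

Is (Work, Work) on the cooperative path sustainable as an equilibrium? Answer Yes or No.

Comparing payoff streams over the 5 periods until play realigns: cooperate → 10(1+ρ+…+ρ^4); deviate → 13 + 2(ρ+…+ρ^4).
Cooperation is sustained iff (10−2)(ρ+…+ρ^4) ≥ 13−10.
ρ+…+ρ^4 = 3/4·(1−(3/4)^4)/(1−3/4) = 2.0508, and (13−10)/(10−2) = 0.3750.
2.0508 ≥ 0.3750, so cooperation is sustainable.

Yes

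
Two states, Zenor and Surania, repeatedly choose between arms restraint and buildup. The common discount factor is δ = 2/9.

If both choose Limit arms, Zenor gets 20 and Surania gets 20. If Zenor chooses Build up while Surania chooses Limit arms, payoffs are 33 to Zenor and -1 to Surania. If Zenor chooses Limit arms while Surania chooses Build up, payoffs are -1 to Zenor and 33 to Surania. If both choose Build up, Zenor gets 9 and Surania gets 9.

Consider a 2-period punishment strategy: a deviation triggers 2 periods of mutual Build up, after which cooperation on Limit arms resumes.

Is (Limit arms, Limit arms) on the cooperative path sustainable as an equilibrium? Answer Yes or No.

IC: δ+…+δ^2 ≥ (33−20)/(20−9) = 13/11.
At δ = 2/9: partial sum = 0.2716 < 1.1818. Cooperation not sustainable.

No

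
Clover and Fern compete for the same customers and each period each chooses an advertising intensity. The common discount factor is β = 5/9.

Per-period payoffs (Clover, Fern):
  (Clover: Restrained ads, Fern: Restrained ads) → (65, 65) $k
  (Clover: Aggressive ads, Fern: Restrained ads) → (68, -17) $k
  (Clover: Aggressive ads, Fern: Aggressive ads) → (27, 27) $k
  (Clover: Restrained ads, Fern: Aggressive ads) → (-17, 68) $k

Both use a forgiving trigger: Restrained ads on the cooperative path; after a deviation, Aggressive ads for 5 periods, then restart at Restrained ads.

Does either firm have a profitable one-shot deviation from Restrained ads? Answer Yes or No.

IC: β+…+β^5 ≥ (68−65)/(65−27) = 3/38.
At β = 5/9: partial sum = 1.1838 ≥ 0.0789. Cooperation sustainable.

No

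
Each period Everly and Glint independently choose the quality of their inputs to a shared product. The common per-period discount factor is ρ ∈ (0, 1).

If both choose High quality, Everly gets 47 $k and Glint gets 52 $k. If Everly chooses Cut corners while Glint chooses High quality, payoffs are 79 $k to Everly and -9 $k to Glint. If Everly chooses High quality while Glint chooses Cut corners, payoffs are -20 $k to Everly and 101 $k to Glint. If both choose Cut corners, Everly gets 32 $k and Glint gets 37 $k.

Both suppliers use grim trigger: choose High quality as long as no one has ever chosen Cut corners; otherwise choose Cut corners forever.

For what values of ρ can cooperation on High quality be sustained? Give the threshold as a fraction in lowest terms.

For Everly: deviation gain 79−47 = 32, per-period punishment loss 47−32 = 15. IC gives ρ ≥ 32/47.
For Glint: gain 49, loss 15 per period, so ρ ≥ 49/64.
The tighter constraint is Glint's, so cooperation needs ρ ≥ 49/64.

49/64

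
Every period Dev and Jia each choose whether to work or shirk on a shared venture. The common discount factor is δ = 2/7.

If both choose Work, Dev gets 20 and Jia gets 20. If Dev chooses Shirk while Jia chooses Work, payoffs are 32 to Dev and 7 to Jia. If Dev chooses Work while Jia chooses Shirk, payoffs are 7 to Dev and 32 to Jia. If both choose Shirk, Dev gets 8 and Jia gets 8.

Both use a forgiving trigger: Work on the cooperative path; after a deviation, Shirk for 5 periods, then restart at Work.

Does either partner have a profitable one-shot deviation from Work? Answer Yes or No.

Yes

A one-shot deviation gives 32 now, then 8 for 5 periods, then back to 20.
Gain from deviating: (32−20) today; loss: (20−8) in each of the next 5 periods.
No-deviation condition: (20−8)(δ+…+δ^5) ≥ 32−20, i.e. δ+…+δ^5 ≥ 1.
At δ = 2/7: δ+…+δ^5 = 0.3992 < 1.0000.
So cooperation is not sustainable.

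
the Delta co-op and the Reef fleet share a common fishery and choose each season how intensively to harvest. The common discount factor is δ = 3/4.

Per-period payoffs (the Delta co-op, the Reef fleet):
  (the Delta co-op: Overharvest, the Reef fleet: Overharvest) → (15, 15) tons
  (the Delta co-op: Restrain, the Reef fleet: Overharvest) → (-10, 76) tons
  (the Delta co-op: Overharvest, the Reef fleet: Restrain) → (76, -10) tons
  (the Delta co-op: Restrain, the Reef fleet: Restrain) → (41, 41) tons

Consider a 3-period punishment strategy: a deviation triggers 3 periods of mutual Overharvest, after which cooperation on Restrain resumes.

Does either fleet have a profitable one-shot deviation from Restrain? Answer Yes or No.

No

Comparing payoff streams over the 4 periods until play realigns: cooperate → 41(1+δ+…+δ^3); deviate → 76 + 15(δ+…+δ^3).
Cooperation is sustained iff (41−15)(δ+…+δ^3) ≥ 76−41.
δ+…+δ^3 = 3/4·(1−(3/4)^3)/(1−3/4) = 1.7344, and (76−41)/(41−15) = 1.3462.
1.7344 ≥ 1.3462, so cooperation is sustainable.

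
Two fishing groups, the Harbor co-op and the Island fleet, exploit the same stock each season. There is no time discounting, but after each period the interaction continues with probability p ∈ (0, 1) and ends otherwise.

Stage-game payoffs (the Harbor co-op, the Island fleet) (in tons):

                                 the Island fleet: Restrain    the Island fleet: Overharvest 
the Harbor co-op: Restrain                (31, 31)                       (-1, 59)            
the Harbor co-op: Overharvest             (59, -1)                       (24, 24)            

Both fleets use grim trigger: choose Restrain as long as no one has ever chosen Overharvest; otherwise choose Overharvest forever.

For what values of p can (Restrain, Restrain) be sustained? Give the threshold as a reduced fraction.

4/5

With no time discounting, the continuation probability p plays the role of the discount factor.
Grim-trigger IC: 31/(1−p) ≥ 59 + 24p/(1−p) ⇒ p ≥ (59−31)/(59−24) = 4/5.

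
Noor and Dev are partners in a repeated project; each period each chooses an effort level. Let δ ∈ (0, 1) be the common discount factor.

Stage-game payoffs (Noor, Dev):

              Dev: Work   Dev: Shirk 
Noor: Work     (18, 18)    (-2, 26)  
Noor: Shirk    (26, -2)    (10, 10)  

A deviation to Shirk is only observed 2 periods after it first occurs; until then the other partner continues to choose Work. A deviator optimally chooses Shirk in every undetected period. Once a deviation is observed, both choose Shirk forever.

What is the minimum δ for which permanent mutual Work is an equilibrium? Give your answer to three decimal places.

A deviator earns 26 for 2 periods, then 10 forever; cooperating earns 18 forever. Multiplying the IC by (1−δ):
18 ≥ 26(1−δ^2) + 10δ^2, so 16·δ^2 ≥ 8 and δ^2 ≥ 1/2.
δ ≥ (1/2)^(1/2) ≈ 0.707.

0.707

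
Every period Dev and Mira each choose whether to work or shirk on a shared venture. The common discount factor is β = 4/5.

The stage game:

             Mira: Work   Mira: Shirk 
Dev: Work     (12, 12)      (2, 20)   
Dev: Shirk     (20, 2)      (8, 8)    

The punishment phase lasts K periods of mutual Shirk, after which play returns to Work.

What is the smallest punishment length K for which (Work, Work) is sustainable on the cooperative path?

Need Σ_{k=1}^{K} β^k ≥ (20−12)/(12−8) = 2.0000 at β = 4/5.
At K = 3 the sum is 1.9520 < 2.0000; at K = 4 it is 2.3616 ≥ 2.0000.
So the minimum punishment length is K = 4.

4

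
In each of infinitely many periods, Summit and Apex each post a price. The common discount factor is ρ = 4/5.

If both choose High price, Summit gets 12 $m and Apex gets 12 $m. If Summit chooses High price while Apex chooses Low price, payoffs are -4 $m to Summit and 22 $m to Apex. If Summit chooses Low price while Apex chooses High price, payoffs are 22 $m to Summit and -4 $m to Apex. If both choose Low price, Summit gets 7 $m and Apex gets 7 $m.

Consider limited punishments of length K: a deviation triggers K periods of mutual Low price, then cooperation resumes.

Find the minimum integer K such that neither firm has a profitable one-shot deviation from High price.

IC: ρ(1−ρ^K)/(1−ρ) ≥ (22−12)/(12−7) = 2.
With ρ = 4/5: need 1 − ρ^K ≥ 2·(1−4/5)/(4/5), i.e. ρ^K ≤ 0.5000.
Since (4/5)^3 = 0.5120 and (4/5)^4 = 0.4096, the smallest such K is 4.

4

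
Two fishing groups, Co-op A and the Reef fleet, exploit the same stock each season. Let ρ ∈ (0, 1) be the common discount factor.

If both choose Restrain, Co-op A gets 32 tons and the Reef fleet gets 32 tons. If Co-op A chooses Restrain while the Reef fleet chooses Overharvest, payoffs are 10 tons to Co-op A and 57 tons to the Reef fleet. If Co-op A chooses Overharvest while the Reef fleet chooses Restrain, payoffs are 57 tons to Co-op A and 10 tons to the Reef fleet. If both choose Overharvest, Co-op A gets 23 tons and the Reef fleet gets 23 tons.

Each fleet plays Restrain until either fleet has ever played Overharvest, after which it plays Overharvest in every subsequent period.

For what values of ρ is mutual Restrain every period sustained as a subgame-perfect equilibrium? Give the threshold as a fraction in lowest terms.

25/34

32/(1−ρ) ≥ 57 + 23ρ/(1−ρ)
32 ≥ 57 − 34ρ
ρ ≥ 25/34.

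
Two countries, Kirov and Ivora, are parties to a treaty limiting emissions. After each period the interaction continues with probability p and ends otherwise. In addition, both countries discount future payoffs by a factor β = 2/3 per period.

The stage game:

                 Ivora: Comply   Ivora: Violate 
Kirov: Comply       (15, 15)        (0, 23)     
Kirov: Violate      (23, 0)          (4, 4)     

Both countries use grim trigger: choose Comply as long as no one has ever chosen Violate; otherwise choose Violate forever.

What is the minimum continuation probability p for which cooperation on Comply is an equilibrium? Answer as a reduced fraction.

Expected continuation weight on next period's payoff is β·p = 2/3·p, which plays the role of the discount factor.
Cooperation requires 2/3·p ≥ (23−15)/(23−4) = 8/19, hence p ≥ 12/19.

12/19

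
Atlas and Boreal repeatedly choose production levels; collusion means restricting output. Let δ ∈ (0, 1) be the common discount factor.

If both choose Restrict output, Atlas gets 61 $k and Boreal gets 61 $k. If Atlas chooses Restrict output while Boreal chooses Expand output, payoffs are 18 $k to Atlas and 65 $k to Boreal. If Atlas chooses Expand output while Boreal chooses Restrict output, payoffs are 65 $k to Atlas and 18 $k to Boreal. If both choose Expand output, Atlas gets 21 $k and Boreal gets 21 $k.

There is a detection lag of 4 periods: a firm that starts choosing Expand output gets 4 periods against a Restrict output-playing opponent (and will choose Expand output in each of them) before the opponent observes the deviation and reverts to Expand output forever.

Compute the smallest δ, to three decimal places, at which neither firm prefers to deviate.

0.549

A deviator earns 65 for 4 periods, then 21 forever; cooperating earns 61 forever. Multiplying the IC by (1−δ):
61 ≥ 65(1−δ^4) + 21δ^4, so 44·δ^4 ≥ 4 and δ^4 ≥ 1/11.
δ ≥ (1/11)^(1/4) ≈ 0.549.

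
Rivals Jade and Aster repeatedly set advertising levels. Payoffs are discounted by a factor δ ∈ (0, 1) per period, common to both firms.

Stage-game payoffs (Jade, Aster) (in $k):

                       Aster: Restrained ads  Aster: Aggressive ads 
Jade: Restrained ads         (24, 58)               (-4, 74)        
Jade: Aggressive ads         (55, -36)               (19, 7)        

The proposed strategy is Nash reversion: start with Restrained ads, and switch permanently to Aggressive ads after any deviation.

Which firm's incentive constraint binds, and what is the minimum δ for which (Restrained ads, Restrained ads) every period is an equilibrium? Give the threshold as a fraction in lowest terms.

Jade; δ ≥ 31/36

Jade: cooperation gives 24 each period; deviation gives 55 once then 19 forever.
  24/(1−δ) ≥ 55 + 19δ/(1−δ) ⇒ δ ≥ 31/36.
Aster: cooperation gives 58 each period; deviation gives 74 once then 7 forever.
  δ ≥ 16/67.
Both must hold, so the binding constraint is Jade's: δ ≥ 31/36.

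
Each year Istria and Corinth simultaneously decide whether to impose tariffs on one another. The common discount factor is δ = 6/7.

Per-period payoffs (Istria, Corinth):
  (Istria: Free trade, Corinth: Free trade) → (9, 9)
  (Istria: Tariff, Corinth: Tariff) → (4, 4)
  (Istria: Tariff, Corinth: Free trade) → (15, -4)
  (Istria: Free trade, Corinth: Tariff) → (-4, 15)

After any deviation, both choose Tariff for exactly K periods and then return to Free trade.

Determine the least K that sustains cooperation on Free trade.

2

Need Σ_{k=1}^{K} δ^k ≥ (15−9)/(9−4) = 1.2000 at δ = 6/7.
At K = 1 the sum is 0.8571 < 1.2000; at K = 2 it is 1.5918 ≥ 1.2000.
So the minimum punishment length is K = 2.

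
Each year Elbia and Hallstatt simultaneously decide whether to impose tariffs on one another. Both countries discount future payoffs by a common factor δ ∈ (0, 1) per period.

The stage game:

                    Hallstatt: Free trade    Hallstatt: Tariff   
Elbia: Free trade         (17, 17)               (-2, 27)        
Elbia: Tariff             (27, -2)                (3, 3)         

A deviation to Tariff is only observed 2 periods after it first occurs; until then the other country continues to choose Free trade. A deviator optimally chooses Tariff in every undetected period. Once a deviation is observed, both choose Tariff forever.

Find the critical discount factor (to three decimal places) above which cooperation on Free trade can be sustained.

0.645

Deviating for the 2 undetected periods gains 27−17 = 10 per period over cooperation, then loses 17−3 = 14 per period forever once punishment starts.
Gain: 10(1 + δ + … + δ^1); loss: 14·δ^2/(1−δ).
No profitable deviation ⇔ 10(1−δ^2) ≤ 14·δ^2, i.e. δ^2 ≥ 10/(10+14) = 5/12.
Hence δ ≥ (5/12)^(1/2) ≈ 0.645.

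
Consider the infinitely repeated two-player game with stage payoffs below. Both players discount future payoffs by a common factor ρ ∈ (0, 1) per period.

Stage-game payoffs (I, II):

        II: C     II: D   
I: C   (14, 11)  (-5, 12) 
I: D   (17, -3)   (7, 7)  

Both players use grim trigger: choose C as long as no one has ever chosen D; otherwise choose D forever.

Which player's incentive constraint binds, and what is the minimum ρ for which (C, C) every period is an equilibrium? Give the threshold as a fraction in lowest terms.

For I: deviation gain 17−14 = 3, per-period punishment loss 14−7 = 7. IC gives ρ ≥ 3/10.
For II: gain 1, loss 4 per period, so ρ ≥ 1/5.
The tighter constraint is I's, so cooperation needs ρ ≥ 3/10.

I; ρ ≥ 3/10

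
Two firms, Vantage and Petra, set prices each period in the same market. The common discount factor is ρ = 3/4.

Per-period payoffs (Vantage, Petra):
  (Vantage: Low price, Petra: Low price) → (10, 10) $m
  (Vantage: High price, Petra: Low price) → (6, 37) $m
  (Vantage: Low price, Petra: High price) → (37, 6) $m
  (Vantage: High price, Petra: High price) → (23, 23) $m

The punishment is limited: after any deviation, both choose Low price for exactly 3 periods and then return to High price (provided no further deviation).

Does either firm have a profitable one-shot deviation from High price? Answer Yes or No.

No

IC: ρ+…+ρ^3 ≥ (37−23)/(23−10) = 14/13.
At ρ = 3/4: partial sum = 1.7344 ≥ 1.0769. Cooperation sustainable.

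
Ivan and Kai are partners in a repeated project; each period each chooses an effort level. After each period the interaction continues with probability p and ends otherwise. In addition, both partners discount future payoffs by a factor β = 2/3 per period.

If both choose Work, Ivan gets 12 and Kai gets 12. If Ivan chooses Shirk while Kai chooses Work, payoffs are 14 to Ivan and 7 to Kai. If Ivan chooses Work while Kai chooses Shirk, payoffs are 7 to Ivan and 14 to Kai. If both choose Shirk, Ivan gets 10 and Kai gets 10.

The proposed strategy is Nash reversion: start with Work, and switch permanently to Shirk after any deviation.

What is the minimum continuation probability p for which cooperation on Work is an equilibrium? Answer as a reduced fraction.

3/4

Expected continuation weight on next period's payoff is β·p = 2/3·p, which plays the role of the discount factor.
Cooperation requires 2/3·p ≥ (14−12)/(14−10) = 1/2, hence p ≥ 3/4.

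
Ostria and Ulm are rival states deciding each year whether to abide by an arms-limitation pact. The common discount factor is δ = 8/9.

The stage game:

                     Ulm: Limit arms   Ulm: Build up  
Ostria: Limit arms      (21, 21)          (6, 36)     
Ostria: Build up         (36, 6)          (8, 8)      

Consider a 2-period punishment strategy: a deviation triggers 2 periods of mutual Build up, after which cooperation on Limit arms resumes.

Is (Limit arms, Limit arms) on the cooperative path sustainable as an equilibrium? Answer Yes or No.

Yes

Comparing payoff streams over the 3 periods until play realigns: cooperate → 21(1+δ+…+δ^2); deviate → 36 + 8(δ+…+δ^2).
Cooperation is sustained iff (21−8)(δ+…+δ^2) ≥ 36−21.
δ+…+δ^2 = 8/9·(1−(8/9)^2)/(1−8/9) = 1.6790, and (36−21)/(21−8) = 1.1538.
1.6790 ≥ 1.1538, so cooperation is sustainable.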